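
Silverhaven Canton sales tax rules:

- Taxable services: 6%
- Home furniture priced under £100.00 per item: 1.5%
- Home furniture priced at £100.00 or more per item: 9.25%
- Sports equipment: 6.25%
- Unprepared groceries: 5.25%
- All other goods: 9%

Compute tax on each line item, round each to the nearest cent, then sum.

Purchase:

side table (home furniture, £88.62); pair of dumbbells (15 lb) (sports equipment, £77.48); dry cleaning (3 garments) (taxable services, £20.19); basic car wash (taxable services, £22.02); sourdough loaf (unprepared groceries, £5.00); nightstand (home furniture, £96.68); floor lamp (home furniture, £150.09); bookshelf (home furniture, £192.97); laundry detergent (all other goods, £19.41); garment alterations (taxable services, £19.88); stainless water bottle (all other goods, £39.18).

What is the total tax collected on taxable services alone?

Dry cleaning (3 garments) £20.19: taxable services → 6% → £1.21
Basic car wash £22.02: taxable services → 6% → £1.32
Garment alterations £19.88: taxable services → 6% → £1.19
Tax on taxable services = £1.21 + £1.32 + £1.19 = £3.72

£3.72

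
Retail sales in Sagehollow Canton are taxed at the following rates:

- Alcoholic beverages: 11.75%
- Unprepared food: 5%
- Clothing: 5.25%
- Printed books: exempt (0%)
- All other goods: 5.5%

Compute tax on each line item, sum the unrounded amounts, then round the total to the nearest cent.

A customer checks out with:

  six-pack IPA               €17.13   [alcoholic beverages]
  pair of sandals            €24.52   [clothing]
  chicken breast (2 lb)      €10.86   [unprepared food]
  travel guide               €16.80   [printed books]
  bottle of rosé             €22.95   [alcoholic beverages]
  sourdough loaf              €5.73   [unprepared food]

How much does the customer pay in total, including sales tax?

€104.82

Six-pack IPA €17.13: alcoholic beverages → 11.75% → €2.012775
Pair of sandals €24.52: clothing → 5.25% → €1.2873
Chicken breast (2 lb) €10.86: unprepared food → 5% → €0.543
Travel guide €16.80: printed books → 0% → €0.00
Bottle of rosé €22.95: alcoholic beverages → 11.75% → €2.696625
Sourdough loaf €5.73: unprepared food → 5% → €0.2865
Subtotal = €97.99; unrounded tax = €6.8262 → €6.83; total due = €104.82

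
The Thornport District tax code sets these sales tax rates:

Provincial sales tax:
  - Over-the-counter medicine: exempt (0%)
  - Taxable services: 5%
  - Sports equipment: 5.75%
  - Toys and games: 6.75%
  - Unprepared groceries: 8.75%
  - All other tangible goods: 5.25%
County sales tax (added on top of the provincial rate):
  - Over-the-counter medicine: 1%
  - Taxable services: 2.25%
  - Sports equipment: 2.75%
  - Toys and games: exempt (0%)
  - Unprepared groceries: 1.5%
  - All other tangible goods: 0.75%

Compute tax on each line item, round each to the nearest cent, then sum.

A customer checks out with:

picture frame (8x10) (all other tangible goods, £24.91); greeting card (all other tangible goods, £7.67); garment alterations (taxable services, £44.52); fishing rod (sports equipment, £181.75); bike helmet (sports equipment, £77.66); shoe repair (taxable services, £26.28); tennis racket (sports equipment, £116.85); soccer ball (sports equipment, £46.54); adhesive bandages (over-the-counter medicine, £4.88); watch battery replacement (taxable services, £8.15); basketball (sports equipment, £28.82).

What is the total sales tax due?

£46.12

Picture frame (8x10) £24.91: all other tangible goods → 5.25% + 0.75% county = 6% → £1.49
Greeting card £7.67: all other tangible goods → 5.25% + 0.75% county = 6% → £0.46
Garment alterations £44.52: taxable services → 5% + 2.25% county = 7.25% → £3.23
Fishing rod £181.75: sports equipment → 5.75% + 2.75% county = 8.5% → £15.45
Bike helmet £77.66: sports equipment → 5.75% + 2.75% county = 8.5% → £6.60
Shoe repair £26.28: taxable services → 5% + 2.25% county = 7.25% → £1.91
Tennis racket £116.85: sports equipment → 5.75% + 2.75% county = 8.5% → £9.93
Soccer ball £46.54: sports equipment → 5.75% + 2.75% county = 8.5% → £3.96
Adhesive bandages £4.88: over-the-counter medicine → 0% + 1% county = 1% → £0.05
Watch battery replacement £8.15: taxable services → 5% + 2.25% county = 7.25% → £0.59
Basketball £28.82: sports equipment → 5.75% + 2.75% county = 8.5% → £2.45
Total tax = £1.49 + £0.46 + £3.23 + £15.45 + £6.60 + £1.91 + £9.93 + £3.96 + £0.05 + £0.59 + £2.45 = £46.12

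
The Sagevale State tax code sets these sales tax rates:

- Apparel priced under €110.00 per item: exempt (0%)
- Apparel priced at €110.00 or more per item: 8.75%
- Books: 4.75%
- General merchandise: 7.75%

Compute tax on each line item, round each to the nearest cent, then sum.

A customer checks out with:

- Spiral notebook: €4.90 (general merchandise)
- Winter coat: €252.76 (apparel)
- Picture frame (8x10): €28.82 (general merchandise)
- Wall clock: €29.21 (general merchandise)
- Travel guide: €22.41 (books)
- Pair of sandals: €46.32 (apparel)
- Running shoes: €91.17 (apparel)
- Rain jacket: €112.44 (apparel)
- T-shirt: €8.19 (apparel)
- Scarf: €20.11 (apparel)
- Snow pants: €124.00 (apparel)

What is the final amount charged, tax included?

Spiral notebook €4.90: general merchandise → 7.75% → €0.38
Winter coat €252.76: apparel, €110.00 or more → 8.75% → €22.12
Picture frame (8x10) €28.82: general merchandise → 7.75% → €2.23
Wall clock €29.21: general merchandise → 7.75% → €2.26
Travel guide €22.41: books → 4.75% → €1.06
Pair of sandals €46.32: apparel, under €110.00 → 0% → €0.00
Running shoes €91.17: apparel, under €110.00 → 0% → €0.00
Rain jacket €112.44: apparel, €110.00 or more → 8.75% → €9.84
T-shirt €8.19: apparel, under €110.00 → 0% → €0.00
Scarf €20.11: apparel, under €110.00 → 0% → €0.00
Snow pants €124.00: apparel, €110.00 or more → 8.75% → €10.85
Subtotal = €740.33; tax = €48.74; total due = €789.07

€789.07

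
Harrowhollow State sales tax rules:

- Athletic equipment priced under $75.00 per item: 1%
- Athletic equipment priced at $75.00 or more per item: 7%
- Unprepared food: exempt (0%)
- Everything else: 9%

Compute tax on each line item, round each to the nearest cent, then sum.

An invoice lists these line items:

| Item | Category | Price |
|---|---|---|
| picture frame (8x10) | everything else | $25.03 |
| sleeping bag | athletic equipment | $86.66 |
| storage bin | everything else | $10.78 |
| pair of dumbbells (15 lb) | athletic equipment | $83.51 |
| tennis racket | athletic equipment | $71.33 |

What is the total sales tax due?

$15.85

Picture frame (8x10) $25.03: everything else → 9% → $2.25
Sleeping bag $86.66: athletic equipment, $75.00 or more → 7% → $6.07
Storage bin $10.78: everything else → 9% → $0.97
Pair of dumbbells (15 lb) $83.51: athletic equipment, $75.00 or more → 7% → $5.85
Tennis racket $71.33: athletic equipment, under $75.00 → 1% → $0.71
Total tax = $2.25 + $6.07 + $0.97 + $5.85 + $0.71 = $15.85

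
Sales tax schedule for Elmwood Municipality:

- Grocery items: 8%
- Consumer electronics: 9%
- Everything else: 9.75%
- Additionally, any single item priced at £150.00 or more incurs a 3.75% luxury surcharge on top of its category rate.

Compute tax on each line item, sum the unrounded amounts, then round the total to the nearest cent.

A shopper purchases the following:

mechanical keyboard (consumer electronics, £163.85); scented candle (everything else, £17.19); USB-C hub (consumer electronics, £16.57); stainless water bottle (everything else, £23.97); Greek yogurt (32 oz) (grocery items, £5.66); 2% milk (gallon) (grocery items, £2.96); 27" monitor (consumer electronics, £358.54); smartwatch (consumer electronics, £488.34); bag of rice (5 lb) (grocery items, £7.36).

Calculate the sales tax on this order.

£135.65

Mechanical keyboard £163.85: consumer electronics → 9% + 3.75% surcharge = 12.75% → £20.890875
Scented candle £17.19: everything else → 9.75% → £1.676025
USB-C hub £16.57: consumer electronics → 9% → £1.4913
Stainless water bottle £23.97: everything else → 9.75% → £2.337075
Greek yogurt (32 oz) £5.66: grocery items → 8% → £0.4528
2% milk (gallon) £2.96: grocery items → 8% → £0.2368
27" monitor £358.54: consumer electronics → 9% + 3.75% surcharge = 12.75% → £45.71385
Smartwatch £488.34: consumer electronics → 9% + 3.75% surcharge = 12.75% → £62.26335
Bag of rice (5 lb) £7.36: grocery items → 8% → £0.5888
Unrounded tax sum = £135.650875 → £135.65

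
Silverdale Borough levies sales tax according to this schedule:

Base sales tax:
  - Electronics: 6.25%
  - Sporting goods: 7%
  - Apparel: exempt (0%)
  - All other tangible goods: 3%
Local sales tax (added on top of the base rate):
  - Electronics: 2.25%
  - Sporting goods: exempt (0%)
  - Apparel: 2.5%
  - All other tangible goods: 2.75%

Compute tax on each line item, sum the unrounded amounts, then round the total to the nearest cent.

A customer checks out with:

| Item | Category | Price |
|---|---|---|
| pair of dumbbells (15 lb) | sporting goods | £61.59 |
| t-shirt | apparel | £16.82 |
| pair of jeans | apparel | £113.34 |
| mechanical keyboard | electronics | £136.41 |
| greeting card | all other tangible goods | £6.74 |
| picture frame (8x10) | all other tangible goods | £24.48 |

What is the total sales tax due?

Pair of dumbbells (15 lb) £61.59: sporting goods → 7% + 0% local = 7% → £4.3113
T-shirt £16.82: apparel → 0% + 2.5% local = 2.5% → £0.4205
Pair of jeans £113.34: apparel → 0% + 2.5% local = 2.5% → £2.8335
Mechanical keyboard £136.41: electronics → 6.25% + 2.25% local = 8.5% → £11.59485
Greeting card £6.74: all other tangible goods → 3% + 2.75% local = 5.75% → £0.38755
Picture frame (8x10) £24.48: all other tangible goods → 3% + 2.75% local = 5.75% → £1.4076
Unrounded tax sum = £20.9553 → £20.96

£20.96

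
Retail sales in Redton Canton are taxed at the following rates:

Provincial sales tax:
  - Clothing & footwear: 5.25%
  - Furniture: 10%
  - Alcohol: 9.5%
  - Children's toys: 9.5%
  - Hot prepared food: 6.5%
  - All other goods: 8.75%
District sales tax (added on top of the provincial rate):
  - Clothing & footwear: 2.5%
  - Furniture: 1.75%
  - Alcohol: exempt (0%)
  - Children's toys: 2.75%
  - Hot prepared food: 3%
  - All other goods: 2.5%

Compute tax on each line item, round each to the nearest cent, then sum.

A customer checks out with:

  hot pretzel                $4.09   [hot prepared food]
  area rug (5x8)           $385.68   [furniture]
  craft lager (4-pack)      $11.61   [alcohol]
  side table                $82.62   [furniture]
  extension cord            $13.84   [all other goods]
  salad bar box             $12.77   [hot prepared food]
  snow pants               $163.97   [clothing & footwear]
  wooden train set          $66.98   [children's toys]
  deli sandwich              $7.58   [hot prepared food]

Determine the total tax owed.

Hot pretzel $4.09: hot prepared food → 6.5% + 3% district = 9.5% → $0.39
Area rug (5x8) $385.68: furniture → 10% + 1.75% district = 11.75% → $45.32
Craft lager (4-pack) $11.61: alcohol → 9.5% + 0% district = 9.5% → $1.10
Side table $82.62: furniture → 10% + 1.75% district = 11.75% → $9.71
Extension cord $13.84: all other goods → 8.75% + 2.5% district = 11.25% → $1.56
Salad bar box $12.77: hot prepared food → 6.5% + 3% district = 9.5% → $1.21
Snow pants $163.97: clothing & footwear → 5.25% + 2.5% district = 7.75% → $12.71
Wooden train set $66.98: children's toys → 9.5% + 2.75% district = 12.25% → $8.21
Deli sandwich $7.58: hot prepared food → 6.5% + 3% district = 9.5% → $0.72
Total tax = $0.39 + $45.32 + $1.10 + $9.71 + $1.56 + $1.21 + $12.71 + $8.21 + $0.72 = $80.93

$80.93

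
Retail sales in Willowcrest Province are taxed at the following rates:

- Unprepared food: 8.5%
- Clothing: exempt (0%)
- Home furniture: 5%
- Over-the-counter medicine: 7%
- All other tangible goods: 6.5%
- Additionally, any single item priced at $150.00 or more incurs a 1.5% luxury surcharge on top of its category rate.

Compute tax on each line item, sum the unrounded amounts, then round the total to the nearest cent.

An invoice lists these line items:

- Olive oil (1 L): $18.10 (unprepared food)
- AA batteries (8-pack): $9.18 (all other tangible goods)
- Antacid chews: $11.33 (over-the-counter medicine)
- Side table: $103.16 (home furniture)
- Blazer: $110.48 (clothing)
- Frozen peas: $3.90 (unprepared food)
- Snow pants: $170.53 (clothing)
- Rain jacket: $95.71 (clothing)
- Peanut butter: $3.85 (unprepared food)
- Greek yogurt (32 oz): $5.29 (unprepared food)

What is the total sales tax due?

$11.75

Olive oil (1 L) $18.10: unprepared food → 8.5% → $1.5385
AA batteries (8-pack) $9.18: all other tangible goods → 6.5% → $0.5967
Antacid chews $11.33: over-the-counter medicine → 7% → $0.7931
Side table $103.16: home furniture → 5% → $5.158
Blazer $110.48: clothing → 0% → $0.00
Frozen peas $3.90: unprepared food → 8.5% → $0.3315
Snow pants $170.53: clothing → 0% + 1.5% surcharge = 1.5% → $2.55795
Rain jacket $95.71: clothing → 0% → $0.00
Peanut butter $3.85: unprepared food → 8.5% → $0.32725
Greek yogurt (32 oz) $5.29: unprepared food → 8.5% → $0.44965
Unrounded tax sum = $11.75265 → $11.75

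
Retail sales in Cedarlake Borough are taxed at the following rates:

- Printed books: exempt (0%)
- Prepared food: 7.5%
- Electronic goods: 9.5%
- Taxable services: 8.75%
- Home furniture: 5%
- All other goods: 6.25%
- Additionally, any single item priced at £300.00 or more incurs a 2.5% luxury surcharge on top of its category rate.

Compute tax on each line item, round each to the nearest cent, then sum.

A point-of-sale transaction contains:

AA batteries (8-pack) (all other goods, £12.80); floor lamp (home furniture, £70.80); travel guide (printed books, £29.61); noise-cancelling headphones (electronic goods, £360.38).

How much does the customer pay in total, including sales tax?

AA batteries (8-pack) £12.80: all other goods → 6.25% → £0.80
Floor lamp £70.80: home furniture → 5% → £3.54
Travel guide £29.61: printed books → 0% → £0.00
Noise-cancelling headphones £360.38: electronic goods → 9.5% + 2.5% surcharge = 12% → £43.25
Subtotal = £473.59; tax = £47.59; total due = £521.18

£521.18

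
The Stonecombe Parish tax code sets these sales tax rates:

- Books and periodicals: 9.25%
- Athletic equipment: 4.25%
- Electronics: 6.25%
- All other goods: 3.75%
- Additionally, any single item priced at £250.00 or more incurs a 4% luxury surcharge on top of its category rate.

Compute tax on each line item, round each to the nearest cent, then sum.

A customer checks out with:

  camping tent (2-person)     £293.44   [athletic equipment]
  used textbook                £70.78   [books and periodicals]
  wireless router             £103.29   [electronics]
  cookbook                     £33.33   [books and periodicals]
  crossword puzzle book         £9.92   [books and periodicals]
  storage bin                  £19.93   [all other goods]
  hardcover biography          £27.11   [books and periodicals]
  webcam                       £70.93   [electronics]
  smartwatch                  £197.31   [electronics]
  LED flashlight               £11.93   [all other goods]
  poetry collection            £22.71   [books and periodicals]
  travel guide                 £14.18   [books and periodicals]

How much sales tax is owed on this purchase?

Camping tent (2-person) £293.44: athletic equipment → 4.25% + 4% surcharge = 8.25% → £24.21
Used textbook £70.78: books and periodicals → 9.25% → £6.55
Wireless router £103.29: electronics → 6.25% → £6.46
Cookbook £33.33: books and periodicals → 9.25% → £3.08
Crossword puzzle book £9.92: books and periodicals → 9.25% → £0.92
Storage bin £19.93: all other goods → 3.75% → £0.75
Hardcover biography £27.11: books and periodicals → 9.25% → £2.51
Webcam £70.93: electronics → 6.25% → £4.43
Smartwatch £197.31: electronics → 6.25% → £12.33
LED flashlight £11.93: all other goods → 3.75% → £0.45
Poetry collection £22.71: books and periodicals → 9.25% → £2.10
Travel guide £14.18: books and periodicals → 9.25% → £1.31
Total tax = £24.21 + £6.55 + £6.46 + £3.08 + £0.92 + £0.75 + £2.51 + £4.43 + £12.33 + £0.45 + £2.10 + £1.31 = £65.10

£65.10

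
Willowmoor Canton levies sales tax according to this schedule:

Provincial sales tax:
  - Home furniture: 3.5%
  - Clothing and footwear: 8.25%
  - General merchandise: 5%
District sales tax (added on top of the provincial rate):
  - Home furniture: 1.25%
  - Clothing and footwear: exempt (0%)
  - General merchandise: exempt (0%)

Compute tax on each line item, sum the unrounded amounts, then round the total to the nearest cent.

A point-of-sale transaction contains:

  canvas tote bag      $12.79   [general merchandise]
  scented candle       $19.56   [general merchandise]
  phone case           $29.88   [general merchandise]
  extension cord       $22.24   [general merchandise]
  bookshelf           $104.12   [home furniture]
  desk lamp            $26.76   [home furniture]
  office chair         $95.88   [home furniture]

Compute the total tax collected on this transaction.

Canvas tote bag $12.79: general merchandise → 5% + 0% district = 5% → $0.6395
Scented candle $19.56: general merchandise → 5% + 0% district = 5% → $0.978
Phone case $29.88: general merchandise → 5% + 0% district = 5% → $1.494
Extension cord $22.24: general merchandise → 5% + 0% district = 5% → $1.112
Bookshelf $104.12: home furniture → 3.5% + 1.25% district = 4.75% → $4.9457
Desk lamp $26.76: home furniture → 3.5% + 1.25% district = 4.75% → $1.2711
Office chair $95.88: home furniture → 3.5% + 1.25% district = 4.75% → $4.5543
Unrounded tax sum = $14.9946 → $14.99

$14.99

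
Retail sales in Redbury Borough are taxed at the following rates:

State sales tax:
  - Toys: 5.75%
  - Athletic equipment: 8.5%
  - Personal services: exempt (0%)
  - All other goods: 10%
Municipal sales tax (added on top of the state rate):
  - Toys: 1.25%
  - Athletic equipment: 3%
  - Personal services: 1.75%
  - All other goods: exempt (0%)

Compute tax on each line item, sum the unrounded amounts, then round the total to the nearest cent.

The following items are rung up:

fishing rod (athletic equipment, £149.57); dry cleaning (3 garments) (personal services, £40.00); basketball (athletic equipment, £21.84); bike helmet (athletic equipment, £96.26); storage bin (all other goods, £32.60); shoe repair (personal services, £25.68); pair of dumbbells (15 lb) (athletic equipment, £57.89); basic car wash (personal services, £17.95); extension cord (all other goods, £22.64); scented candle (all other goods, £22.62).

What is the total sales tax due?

Fishing rod £149.57: athletic equipment → 8.5% + 3% municipal = 11.5% → £17.20055
Dry cleaning (3 garments) £40.00: personal services → 0% + 1.75% municipal = 1.75% → £0.70
Basketball £21.84: athletic equipment → 8.5% + 3% municipal = 11.5% → £2.5116
Bike helmet £96.26: athletic equipment → 8.5% + 3% municipal = 11.5% → £11.0699
Storage bin £32.60: all other goods → 10% + 0% municipal = 10% → £3.26
Shoe repair £25.68: personal services → 0% + 1.75% municipal = 1.75% → £0.4494
Pair of dumbbells (15 lb) £57.89: athletic equipment → 8.5% + 3% municipal = 11.5% → £6.65735
Basic car wash £17.95: personal services → 0% + 1.75% municipal = 1.75% → £0.314125
Extension cord £22.64: all other goods → 10% + 0% municipal = 10% → £2.264
Scented candle £22.62: all other goods → 10% + 0% municipal = 10% → £2.262
Unrounded tax sum = £46.688925 → £46.69

£46.69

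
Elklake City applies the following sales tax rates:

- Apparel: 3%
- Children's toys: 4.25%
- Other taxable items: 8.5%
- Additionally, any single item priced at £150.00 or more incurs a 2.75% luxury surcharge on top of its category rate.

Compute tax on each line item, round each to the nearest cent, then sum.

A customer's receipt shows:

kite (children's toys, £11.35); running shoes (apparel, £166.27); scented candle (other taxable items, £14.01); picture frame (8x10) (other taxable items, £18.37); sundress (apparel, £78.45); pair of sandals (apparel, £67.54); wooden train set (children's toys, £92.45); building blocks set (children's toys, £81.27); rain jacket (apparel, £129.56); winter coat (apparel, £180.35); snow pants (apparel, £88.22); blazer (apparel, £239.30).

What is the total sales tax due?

Kite £11.35: children's toys → 4.25% → £0.48
Running shoes £166.27: apparel → 3% + 2.75% surcharge = 5.75% → £9.56
Scented candle £14.01: other taxable items → 8.5% → £1.19
Picture frame (8x10) £18.37: other taxable items → 8.5% → £1.56
Sundress £78.45: apparel → 3% → £2.35
Pair of sandals £67.54: apparel → 3% → £2.03
Wooden train set £92.45: children's toys → 4.25% → £3.93
Building blocks set £81.27: children's toys → 4.25% → £3.45
Rain jacket £129.56: apparel → 3% → £3.89
Winter coat £180.35: apparel → 3% + 2.75% surcharge = 5.75% → £10.37
Snow pants £88.22: apparel → 3% → £2.65
Blazer £239.30: apparel → 3% + 2.75% surcharge = 5.75% → £13.76
Total tax = £0.48 + £9.56 + £1.19 + £1.56 + £2.35 + £2.03 + £3.93 + £3.45 + £3.89 + £10.37 + £2.65 + £13.76 = £55.22

£55.22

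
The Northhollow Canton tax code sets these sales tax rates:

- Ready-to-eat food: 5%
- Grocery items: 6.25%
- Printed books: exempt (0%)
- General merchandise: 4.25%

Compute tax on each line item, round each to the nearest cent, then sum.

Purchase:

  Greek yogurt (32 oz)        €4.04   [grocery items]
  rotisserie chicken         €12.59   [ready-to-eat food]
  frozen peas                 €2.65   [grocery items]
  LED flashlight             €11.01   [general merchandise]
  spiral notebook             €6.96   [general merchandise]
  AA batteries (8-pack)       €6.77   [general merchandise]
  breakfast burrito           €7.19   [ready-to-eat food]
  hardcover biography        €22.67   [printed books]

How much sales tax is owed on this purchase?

€2.47

Greek yogurt (32 oz) €4.04: grocery items → 6.25% → €0.25
Rotisserie chicken €12.59: ready-to-eat food → 5% → €0.63
Frozen peas €2.65: grocery items → 6.25% → €0.17
LED flashlight €11.01: general merchandise → 4.25% → €0.47
Spiral notebook €6.96: general merchandise → 4.25% → €0.30
AA batteries (8-pack) €6.77: general merchandise → 4.25% → €0.29
Breakfast burrito €7.19: ready-to-eat food → 5% → €0.36
Hardcover biography €22.67: printed books → 0% → €0.00
Total tax = €0.25 + €0.63 + €0.17 + €0.47 + €0.30 + €0.29 + €0.36 = €2.47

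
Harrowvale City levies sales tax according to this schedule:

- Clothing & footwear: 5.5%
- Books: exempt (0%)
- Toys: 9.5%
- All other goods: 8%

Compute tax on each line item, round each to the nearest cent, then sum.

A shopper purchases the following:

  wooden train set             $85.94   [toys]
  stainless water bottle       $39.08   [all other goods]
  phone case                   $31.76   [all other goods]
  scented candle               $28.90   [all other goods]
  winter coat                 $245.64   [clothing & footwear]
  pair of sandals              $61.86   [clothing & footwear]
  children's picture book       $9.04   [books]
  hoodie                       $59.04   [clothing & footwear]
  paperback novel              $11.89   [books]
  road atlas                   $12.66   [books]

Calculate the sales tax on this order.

Wooden train set $85.94: toys → 9.5% → $8.16
Stainless water bottle $39.08: all other goods → 8% → $3.13
Phone case $31.76: all other goods → 8% → $2.54
Scented candle $28.90: all other goods → 8% → $2.31
Winter coat $245.64: clothing & footwear → 5.5% → $13.51
Pair of sandals $61.86: clothing & footwear → 5.5% → $3.40
Children's picture book $9.04: books → 0% → $0.00
Hoodie $59.04: clothing & footwear → 5.5% → $3.25
Paperback novel $11.89: books → 0% → $0.00
Road atlas $12.66: books → 0% → $0.00
Total tax = $8.16 + $3.13 + $2.54 + $2.31 + $13.51 + $3.40 + $3.25 = $36.30

$36.30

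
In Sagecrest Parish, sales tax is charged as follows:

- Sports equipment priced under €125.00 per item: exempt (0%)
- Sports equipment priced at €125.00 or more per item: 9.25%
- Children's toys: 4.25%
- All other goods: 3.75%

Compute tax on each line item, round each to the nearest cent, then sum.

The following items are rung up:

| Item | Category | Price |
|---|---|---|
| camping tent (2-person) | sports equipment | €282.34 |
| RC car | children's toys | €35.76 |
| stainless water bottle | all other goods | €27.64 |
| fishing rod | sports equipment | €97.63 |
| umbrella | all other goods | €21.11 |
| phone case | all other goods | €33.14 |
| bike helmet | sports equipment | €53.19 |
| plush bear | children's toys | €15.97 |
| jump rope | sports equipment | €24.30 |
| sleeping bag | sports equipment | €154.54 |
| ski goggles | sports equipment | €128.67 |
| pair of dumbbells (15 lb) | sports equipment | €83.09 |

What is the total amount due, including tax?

€1014.96

Camping tent (2-person) €282.34: sports equipment, €125.00 or more → 9.25% → €26.12
RC car €35.76: children's toys → 4.25% → €1.52
Stainless water bottle €27.64: all other goods → 3.75% → €1.04
Fishing rod €97.63: sports equipment, under €125.00 → 0% → €0.00
Umbrella €21.11: all other goods → 3.75% → €0.79
Phone case €33.14: all other goods → 3.75% → €1.24
Bike helmet €53.19: sports equipment, under €125.00 → 0% → €0.00
Plush bear €15.97: children's toys → 4.25% → €0.68
Jump rope €24.30: sports equipment, under €125.00 → 0% → €0.00
Sleeping bag €154.54: sports equipment, €125.00 or more → 9.25% → €14.29
Ski goggles €128.67: sports equipment, €125.00 or more → 9.25% → €11.90
Pair of dumbbells (15 lb) €83.09: sports equipment, under €125.00 → 0% → €0.00
Subtotal = €957.38; tax = €57.58; total due = €1014.96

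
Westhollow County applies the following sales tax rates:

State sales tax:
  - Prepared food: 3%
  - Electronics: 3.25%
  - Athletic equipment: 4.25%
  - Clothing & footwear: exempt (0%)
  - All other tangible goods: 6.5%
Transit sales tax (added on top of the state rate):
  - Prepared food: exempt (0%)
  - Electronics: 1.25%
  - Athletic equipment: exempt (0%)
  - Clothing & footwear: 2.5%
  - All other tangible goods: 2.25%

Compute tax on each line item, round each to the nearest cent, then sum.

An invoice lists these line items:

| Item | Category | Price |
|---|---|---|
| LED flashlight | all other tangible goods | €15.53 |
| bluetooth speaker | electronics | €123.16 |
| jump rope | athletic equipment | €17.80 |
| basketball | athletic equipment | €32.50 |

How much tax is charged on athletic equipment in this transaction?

Jump rope €17.80: athletic equipment → 4.25% + 0% transit = 4.25% → €0.76
Basketball €32.50: athletic equipment → 4.25% + 0% transit = 4.25% → €1.38
Tax on athletic equipment = €0.76 + €1.38 = €2.14

€2.14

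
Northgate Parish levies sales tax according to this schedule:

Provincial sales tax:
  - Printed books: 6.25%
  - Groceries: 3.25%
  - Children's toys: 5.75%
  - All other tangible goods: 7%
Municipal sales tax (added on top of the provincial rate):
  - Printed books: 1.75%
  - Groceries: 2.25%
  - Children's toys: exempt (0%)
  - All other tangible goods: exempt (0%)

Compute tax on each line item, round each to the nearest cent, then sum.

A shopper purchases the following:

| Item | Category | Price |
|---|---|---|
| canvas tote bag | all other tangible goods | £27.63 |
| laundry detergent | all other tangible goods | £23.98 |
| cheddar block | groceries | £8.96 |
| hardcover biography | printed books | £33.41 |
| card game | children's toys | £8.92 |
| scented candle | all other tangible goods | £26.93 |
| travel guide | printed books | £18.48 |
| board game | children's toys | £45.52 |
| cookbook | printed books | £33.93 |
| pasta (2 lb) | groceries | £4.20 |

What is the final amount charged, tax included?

£248.17

Canvas tote bag £27.63: all other tangible goods → 7% + 0% municipal = 7% → £1.93
Laundry detergent £23.98: all other tangible goods → 7% + 0% municipal = 7% → £1.68
Cheddar block £8.96: groceries → 3.25% + 2.25% municipal = 5.5% → £0.49
Hardcover biography £33.41: printed books → 6.25% + 1.75% municipal = 8% → £2.67
Card game £8.92: children's toys → 5.75% + 0% municipal = 5.75% → £0.51
Scented candle £26.93: all other tangible goods → 7% + 0% municipal = 7% → £1.89
Travel guide £18.48: printed books → 6.25% + 1.75% municipal = 8% → £1.48
Board game £45.52: children's toys → 5.75% + 0% municipal = 5.75% → £2.62
Cookbook £33.93: printed books → 6.25% + 1.75% municipal = 8% → £2.71
Pasta (2 lb) £4.20: groceries → 3.25% + 2.25% municipal = 5.5% → £0.23
Subtotal = £231.96; tax = £16.21; total due = £248.17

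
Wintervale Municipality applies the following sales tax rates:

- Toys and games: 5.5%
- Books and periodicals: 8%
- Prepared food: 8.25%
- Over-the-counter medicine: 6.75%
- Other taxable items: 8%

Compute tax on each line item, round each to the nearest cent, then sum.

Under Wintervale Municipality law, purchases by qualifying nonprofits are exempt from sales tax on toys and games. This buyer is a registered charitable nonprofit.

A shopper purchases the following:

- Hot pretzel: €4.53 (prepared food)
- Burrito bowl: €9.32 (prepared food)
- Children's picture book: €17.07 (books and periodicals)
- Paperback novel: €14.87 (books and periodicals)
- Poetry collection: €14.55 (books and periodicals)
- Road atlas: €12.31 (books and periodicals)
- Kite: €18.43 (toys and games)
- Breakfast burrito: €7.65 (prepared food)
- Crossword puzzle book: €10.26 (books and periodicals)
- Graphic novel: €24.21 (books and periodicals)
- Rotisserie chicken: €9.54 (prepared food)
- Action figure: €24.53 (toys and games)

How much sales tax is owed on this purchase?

Hot pretzel €4.53: prepared food → 8.25% → €0.37
Burrito bowl €9.32: prepared food → 8.25% → €0.77
Children's picture book €17.07: books and periodicals → 8% → €1.37
Paperback novel €14.87: books and periodicals → 8% → €1.19
Poetry collection €14.55: books and periodicals → 8% → €1.16
Road atlas €12.31: books and periodicals → 8% → €0.98
Kite €18.43: toys and games, buyer-exempt → 0% → €0.00
Breakfast burrito €7.65: prepared food → 8.25% → €0.63
Crossword puzzle book €10.26: books and periodicals → 8% → €0.82
Graphic novel €24.21: books and periodicals → 8% → €1.94
Rotisserie chicken €9.54: prepared food → 8.25% → €0.79
Action figure €24.53: toys and games, buyer-exempt → 0% → €0.00
Total tax = €0.37 + €0.77 + €1.37 + €1.19 + €1.16 + €0.98 + €0.63 + €0.82 + €1.94 + €0.79 = €10.02

€10.02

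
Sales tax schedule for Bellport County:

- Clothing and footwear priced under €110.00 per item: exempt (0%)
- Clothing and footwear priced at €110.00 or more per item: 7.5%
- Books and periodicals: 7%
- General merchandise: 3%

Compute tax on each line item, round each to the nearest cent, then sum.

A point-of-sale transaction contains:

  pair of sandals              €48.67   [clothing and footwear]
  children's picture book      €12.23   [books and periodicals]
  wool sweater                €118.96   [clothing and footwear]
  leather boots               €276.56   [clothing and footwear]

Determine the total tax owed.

Pair of sandals €48.67: clothing and footwear, under €110.00 → 0% → €0.00
Children's picture book €12.23: books and periodicals → 7% → €0.86
Wool sweater €118.96: clothing and footwear, €110.00 or more → 7.5% → €8.92
Leather boots €276.56: clothing and footwear, €110.00 or more → 7.5% → €20.74
Total tax = €0.86 + €8.92 + €20.74 = €30.52

€30.52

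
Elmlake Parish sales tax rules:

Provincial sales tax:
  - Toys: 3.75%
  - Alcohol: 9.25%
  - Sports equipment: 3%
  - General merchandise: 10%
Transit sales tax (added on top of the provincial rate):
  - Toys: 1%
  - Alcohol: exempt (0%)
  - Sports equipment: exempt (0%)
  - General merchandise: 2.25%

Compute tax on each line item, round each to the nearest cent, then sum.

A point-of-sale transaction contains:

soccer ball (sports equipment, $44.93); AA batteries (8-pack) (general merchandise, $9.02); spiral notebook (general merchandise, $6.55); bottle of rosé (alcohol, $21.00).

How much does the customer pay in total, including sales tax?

$86.69

Soccer ball $44.93: sports equipment → 3% + 0% transit = 3% → $1.35
AA batteries (8-pack) $9.02: general merchandise → 10% + 2.25% transit = 12.25% → $1.10
Spiral notebook $6.55: general merchandise → 10% + 2.25% transit = 12.25% → $0.80
Bottle of rosé $21.00: alcohol → 9.25% + 0% transit = 9.25% → $1.94
Subtotal = $81.50; tax = $5.19; total due = $86.69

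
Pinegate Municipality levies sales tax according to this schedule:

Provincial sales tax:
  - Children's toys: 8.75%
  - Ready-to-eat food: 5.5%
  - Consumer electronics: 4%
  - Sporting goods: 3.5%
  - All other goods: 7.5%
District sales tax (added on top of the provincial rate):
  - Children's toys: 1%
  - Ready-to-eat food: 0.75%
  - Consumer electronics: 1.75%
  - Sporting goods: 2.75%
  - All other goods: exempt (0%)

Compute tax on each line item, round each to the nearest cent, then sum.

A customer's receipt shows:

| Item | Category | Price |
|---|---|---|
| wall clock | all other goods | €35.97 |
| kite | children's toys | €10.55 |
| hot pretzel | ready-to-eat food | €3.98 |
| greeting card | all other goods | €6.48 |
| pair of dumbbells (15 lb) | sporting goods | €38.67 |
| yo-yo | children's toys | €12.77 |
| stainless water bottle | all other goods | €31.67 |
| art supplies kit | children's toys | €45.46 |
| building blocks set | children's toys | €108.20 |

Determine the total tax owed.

€25.50

Wall clock €35.97: all other goods → 7.5% + 0% district = 7.5% → €2.70
Kite €10.55: children's toys → 8.75% + 1% district = 9.75% → €1.03
Hot pretzel €3.98: ready-to-eat food → 5.5% + 0.75% district = 6.25% → €0.25
Greeting card €6.48: all other goods → 7.5% + 0% district = 7.5% → €0.49
Pair of dumbbells (15 lb) €38.67: sporting goods → 3.5% + 2.75% district = 6.25% → €2.42
Yo-yo €12.77: children's toys → 8.75% + 1% district = 9.75% → €1.25
Stainless water bottle €31.67: all other goods → 7.5% + 0% district = 7.5% → €2.38
Art supplies kit €45.46: children's toys → 8.75% + 1% district = 9.75% → €4.43
Building blocks set €108.20: children's toys → 8.75% + 1% district = 9.75% → €10.55
Total tax = €2.70 + €1.03 + €0.25 + €0.49 + €2.42 + €1.25 + €2.38 + €4.43 + €10.55 = €25.50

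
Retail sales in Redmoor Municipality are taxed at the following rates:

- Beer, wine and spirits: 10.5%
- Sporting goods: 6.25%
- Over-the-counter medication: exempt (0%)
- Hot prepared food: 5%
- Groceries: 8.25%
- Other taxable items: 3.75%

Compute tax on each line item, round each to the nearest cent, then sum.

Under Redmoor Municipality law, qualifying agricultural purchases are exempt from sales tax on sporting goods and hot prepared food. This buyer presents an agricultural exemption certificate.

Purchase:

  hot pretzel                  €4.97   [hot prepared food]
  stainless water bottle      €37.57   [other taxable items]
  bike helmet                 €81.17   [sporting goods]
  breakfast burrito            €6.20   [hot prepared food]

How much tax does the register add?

€1.41

Hot pretzel €4.97: hot prepared food, buyer-exempt → 0% → €0.00
Stainless water bottle €37.57: other taxable items → 3.75% → €1.41
Bike helmet €81.17: sporting goods, buyer-exempt → 0% → €0.00
Breakfast burrito €6.20: hot prepared food, buyer-exempt → 0% → €0.00
Total tax = €1.41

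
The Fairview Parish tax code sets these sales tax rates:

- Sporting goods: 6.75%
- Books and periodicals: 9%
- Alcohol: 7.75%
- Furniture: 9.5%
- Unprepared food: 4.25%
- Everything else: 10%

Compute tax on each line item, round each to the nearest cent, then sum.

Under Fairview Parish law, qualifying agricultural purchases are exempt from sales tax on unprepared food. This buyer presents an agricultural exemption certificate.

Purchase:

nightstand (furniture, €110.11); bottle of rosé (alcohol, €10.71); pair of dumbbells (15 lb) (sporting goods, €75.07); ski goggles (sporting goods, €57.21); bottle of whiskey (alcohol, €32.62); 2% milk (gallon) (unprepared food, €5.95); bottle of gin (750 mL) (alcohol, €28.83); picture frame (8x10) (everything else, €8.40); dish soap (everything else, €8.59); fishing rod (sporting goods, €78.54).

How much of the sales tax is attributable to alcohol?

Bottle of rosé €10.71: alcohol → 7.75% → €0.83
Bottle of whiskey €32.62: alcohol → 7.75% → €2.53
Bottle of gin (750 mL) €28.83: alcohol → 7.75% → €2.23
Tax on alcohol = €0.83 + €2.53 + €2.23 = €5.59

€5.59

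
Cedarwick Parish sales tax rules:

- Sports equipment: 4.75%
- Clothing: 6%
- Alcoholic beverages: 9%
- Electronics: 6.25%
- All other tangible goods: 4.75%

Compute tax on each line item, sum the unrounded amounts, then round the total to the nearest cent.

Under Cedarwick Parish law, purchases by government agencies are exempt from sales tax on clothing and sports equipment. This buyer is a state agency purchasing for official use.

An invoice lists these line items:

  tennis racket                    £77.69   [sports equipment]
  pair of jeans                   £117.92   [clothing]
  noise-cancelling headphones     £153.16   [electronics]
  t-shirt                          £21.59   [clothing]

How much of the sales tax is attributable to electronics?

£9.57

Noise-cancelling headphones £153.16: electronics → 6.25% → £9.5725
Tax on electronics: unrounded sum = £9.5725 → £9.57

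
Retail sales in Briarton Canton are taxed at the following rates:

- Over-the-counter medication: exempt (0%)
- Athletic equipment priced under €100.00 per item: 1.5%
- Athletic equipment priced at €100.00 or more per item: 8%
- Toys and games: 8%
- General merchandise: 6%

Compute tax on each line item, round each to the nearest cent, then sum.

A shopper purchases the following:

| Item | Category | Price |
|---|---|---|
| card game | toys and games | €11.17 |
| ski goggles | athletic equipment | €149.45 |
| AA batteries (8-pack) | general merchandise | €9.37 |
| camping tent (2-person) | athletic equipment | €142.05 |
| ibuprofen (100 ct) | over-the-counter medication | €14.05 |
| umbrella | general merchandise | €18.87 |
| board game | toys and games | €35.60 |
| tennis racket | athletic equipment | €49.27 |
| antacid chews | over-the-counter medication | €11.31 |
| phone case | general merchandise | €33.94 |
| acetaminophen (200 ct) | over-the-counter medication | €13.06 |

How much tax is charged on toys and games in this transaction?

Card game €11.17: toys and games → 8% → €0.89
Board game €35.60: toys and games → 8% → €2.85
Tax on toys and games = €0.89 + €2.85 = €3.74

€3.74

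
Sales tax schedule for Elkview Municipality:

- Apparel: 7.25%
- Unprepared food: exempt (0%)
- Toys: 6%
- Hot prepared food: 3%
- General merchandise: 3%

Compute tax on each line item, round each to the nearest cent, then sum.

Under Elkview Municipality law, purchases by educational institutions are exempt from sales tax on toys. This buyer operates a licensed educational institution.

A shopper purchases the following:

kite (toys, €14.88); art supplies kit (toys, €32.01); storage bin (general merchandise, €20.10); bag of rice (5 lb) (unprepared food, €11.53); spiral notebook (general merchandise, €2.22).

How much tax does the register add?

Kite €14.88: toys, buyer-exempt → 0% → €0.00
Art supplies kit €32.01: toys, buyer-exempt → 0% → €0.00
Storage bin €20.10: general merchandise → 3% → €0.60
Bag of rice (5 lb) €11.53: unprepared food → 0% → €0.00
Spiral notebook €2.22: general merchandise → 3% → €0.07
Total tax = €0.60 + €0.07 = €0.67

€0.67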